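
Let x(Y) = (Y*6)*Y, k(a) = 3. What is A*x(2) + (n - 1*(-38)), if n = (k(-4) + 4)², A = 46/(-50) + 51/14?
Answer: 26661/175 ≈ 152.35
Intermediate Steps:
A = 953/350 (A = 46*(-1/50) + 51*(1/14) = -23/25 + 51/14 = 953/350 ≈ 2.7229)
x(Y) = 6*Y² (x(Y) = (6*Y)*Y = 6*Y²)
n = 49 (n = (3 + 4)² = 7² = 49)
A*x(2) + (n - 1*(-38)) = 953*(6*2²)/350 + (49 - 1*(-38)) = 953*(6*4)/350 + (49 + 38) = (953/350)*24 + 87 = 11436/175 + 87 = 26661/175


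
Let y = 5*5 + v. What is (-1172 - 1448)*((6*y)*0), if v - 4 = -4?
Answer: 0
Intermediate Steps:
v = 0 (v = 4 - 4 = 0)
y = 25 (y = 5*5 + 0 = 25 + 0 = 25)
(-1172 - 1448)*((6*y)*0) = (-1172 - 1448)*((6*25)*0) = -393000*0 = -2620*0 = 0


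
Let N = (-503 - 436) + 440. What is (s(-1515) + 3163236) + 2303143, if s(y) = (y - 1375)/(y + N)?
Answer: 5504645098/1007 ≈ 5.4664e+6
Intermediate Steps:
N = -499 (N = -939 + 440 = -499)
s(y) = (-1375 + y)/(-499 + y) (s(y) = (y - 1375)/(y - 499) = (-1375 + y)/(-499 + y))
(s(-1515) + 3163236) + 2303143 = ((-1375 - 1515)/(-499 - 1515) + 3163236) + 2303143 = (-2890/(-2014) + 3163236) + 2303143 = (-1/2014*(-2890) + 3163236) + 2303143 = (1445/1007 + 3163236) + 2303143 = 3185380097/1007 + 2303143 = 5504645098/1007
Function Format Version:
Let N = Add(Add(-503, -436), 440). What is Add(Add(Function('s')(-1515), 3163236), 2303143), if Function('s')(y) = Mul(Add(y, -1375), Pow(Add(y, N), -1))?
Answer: Rational(5504645098, 1007) ≈ 5.4664e+6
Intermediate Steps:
N = -499 (N = Add(-939, 440) = -499)
Function('s')(y) = Mul(Pow(Add(-499, y), -1), Add(-1375, y)) (Function('s')(y) = Mul(Add(y, -1375), Pow(Add(y, -499), -1)) = Mul(Add(-1375, y), Pow(Add(-499, y), -1)) = Mul(Pow(Add(-499, y), -1), Add(-1375, y)))
Add(Add(Function('s')(-1515), 3163236), 2303143) = Add(Add(Mul(Pow(Add(-499, -1515), -1), Add(-1375, -1515)), 3163236), 2303143) = Add(Add(Mul(Pow(-2014, -1), -2890), 3163236), 2303143) = Add(Add(Mul(Rational(-1, 2014), -2890), 3163236), 2303143) = Add(Add(Rational(1445, 1007), 3163236), 2303143) = Add(Rational(3185380097, 1007), 2303143) = Rational(5504645098, 1007)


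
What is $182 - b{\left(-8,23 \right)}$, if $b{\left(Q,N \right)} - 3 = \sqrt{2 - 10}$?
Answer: $179 - 2 i \sqrt{2} \approx 179.0 - 2.8284 i$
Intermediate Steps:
$b{\left(Q,N \right)} = 3 + 2 i \sqrt{2}$ ($b{\left(Q,N \right)} = 3 + \sqrt{2 - 10} = 3 + \sqrt{-8} = 3 + 2 i \sqrt{2}$)
$182 - b{\left(-8,23 \right)} = 182 - \left(3 + 2 i \sqrt{2}\right) = 179 - 2 i \sqrt{2}$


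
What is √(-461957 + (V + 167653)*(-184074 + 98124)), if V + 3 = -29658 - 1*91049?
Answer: I*√4035212807 ≈ 63523.0*I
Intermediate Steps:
V = -120710 (V = -3 + (-29658 - 1*91049) = -3 + (-29658 - 91049) = -3 - 120707 = -120710)
√(-461957 + (V + 167653)*(-184074 + 98124)) = √(-461957 + (-120710 + 167653)*(-184074 + 98124)) = √(-461957 + 46943*(-85950)) = √(-461957 - 4034750850) = √(-4035212807) = I*√4035212807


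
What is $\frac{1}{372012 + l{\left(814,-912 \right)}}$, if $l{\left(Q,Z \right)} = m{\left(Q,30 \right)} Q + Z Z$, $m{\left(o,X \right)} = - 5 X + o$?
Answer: $\frac{1}{1744252} \approx 5.7331 \cdot 10^{-7}$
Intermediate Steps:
$m{\left(o,X \right)} = o - 5 X$
$l{\left(Q,Z \right)} = Z^{2} + Q \left(-150 + Q\right)$ ($l{\left(Q,Z \right)} = \left(Q - 150\right) Q + Z Z = \left(Q - 150\right) Q + Z^{2} = \left(-150 + Q\right) Q + Z^{2} = Q \left(-150 + Q\right) + Z^{2} = Z^{2} + Q \left(-150 + Q\right)$)
$\frac{1}{372012 + l{\left(814,-912 \right)}} = \frac{1}{372012 + \left(\left(-912\right)^{2} + 814 \left(-150 + 814\right)\right)} = \frac{1}{372012 + \left(831744 + 814 \cdot 664\right)} = \frac{1}{372012 + \left(831744 + 540496\right)} = \frac{1}{372012 + 1372240} = \frac{1}{1744252}$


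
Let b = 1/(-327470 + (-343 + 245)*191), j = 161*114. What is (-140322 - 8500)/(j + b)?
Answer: -51520390536/6353934551 ≈ -8.1084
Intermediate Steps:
j = 18354
b = -1/346188 (b = 1/(-327470 - 98*191) = 1/(-327470 - 18718) = 1/(-346188) = -1/346188 ≈ -2.8886e-6)
(-140322 - 8500)/(j + b) = (-140322 - 8500)/(18354 - 1/346188) = -148822/6353934551/346188 = -148822*346188/6353934551 = -51520390536/6353934551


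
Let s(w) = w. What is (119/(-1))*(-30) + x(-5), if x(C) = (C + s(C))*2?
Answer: 3550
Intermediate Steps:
x(C) = 4*C (x(C) = (C + C)*2 = (2*C)*2 = 4*C)
(119/(-1))*(-30) + x(-5) = (119/(-1))*(-30) + 4*(-5) = (119*(-1))*(-30) - 20 = -119*(-30) - 20 = 3570 - 20 = 3550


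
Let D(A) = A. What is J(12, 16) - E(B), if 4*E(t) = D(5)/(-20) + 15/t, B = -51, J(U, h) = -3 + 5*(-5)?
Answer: -7579/272 ≈ -27.864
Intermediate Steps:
J(U, h) = -28 (J(U, h) = -3 - 25 = -28)
E(t) = -1/16 + 15/(4*t) (E(t) = (5/(-20) + 15/t)/4 = (5*(-1/20) + 15/t)/4 = (-¼ + 15/t)/4 = -1/16 + 15/(4*t))
J(12, 16) - E(B) = -28 - (60 - 1*(-51))/(16*(-51)) = -28 - (-1)*(60 + 51)/(16*51) = -28 - (-1)*111/(16*51) = -28 - 1*(-37/272) = -28 + 37/272 = -7579/272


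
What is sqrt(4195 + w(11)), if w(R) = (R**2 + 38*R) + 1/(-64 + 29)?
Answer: sqrt(5799115)/35 ≈ 68.804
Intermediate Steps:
w(R) = -1/35 + R**2 + 38*R (w(R) = (R**2 + 38*R) + 1/(-35) = (R**2 + 38*R) - 1/35 = -1/35 + R**2 + 38*R)
sqrt(4195 + w(11)) = sqrt(4195 + (-1/35 + 11**2 + 38*11)) = sqrt(4195 + (-1/35 + 121 + 418)) = sqrt(4195 + 18864/35) = sqrt(165689/35) = sqrt(5799115)/35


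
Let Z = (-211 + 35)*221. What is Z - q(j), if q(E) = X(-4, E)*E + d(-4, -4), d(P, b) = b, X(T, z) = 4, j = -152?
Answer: -38284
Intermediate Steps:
q(E) = -4 + 4*E (q(E) = 4*E - 4 = -4 + 4*E)
Z = -38896 (Z = -176*221 = -38896)
Z - q(j) = -38896 - (-4 + 4*(-152)) = -38896 - (-4 - 608) = -38896 - 1*(-612) = -38896 + 612 = -38284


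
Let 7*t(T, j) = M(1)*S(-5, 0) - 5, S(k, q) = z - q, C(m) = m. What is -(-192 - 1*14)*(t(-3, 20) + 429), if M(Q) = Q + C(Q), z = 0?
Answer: 617588/7 ≈ 88227.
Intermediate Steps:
M(Q) = 2*Q (M(Q) = Q + Q = 2*Q)
S(k, q) = -q (S(k, q) = 0 - q = -q)
t(T, j) = -5/7 (t(T, j) = ((2*1)*(-1*0) - 5)/7 = (2*0 - 5)/7 = (0 - 5)/7 = (⅐)*(-5) = -5/7)
-(-192 - 1*14)*(t(-3, 20) + 429) = -(-192 - 1*14)*(-5/7 + 429) = -(-192 - 14)*2998/7 = -(-206)*2998/7 = -1*(-617588/7) = 617588/7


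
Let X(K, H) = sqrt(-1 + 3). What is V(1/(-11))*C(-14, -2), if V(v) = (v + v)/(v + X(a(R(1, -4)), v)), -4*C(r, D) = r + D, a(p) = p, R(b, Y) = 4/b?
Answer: -8/241 - 88*sqrt(2)/241 ≈ -0.54959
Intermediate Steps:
X(K, H) = sqrt(2)
C(r, D) = -D/4 - r/4 (C(r, D) = -(r + D)/4 = -(D + r)/4 = -D/4 - r/4)
V(v) = 2*v/(v + sqrt(2)) (V(v) = (v + v)/(v + sqrt(2)) = (2*v)/(v + sqrt(2)) = 2*v/(v + sqrt(2)))
V(1/(-11))*C(-14, -2) = (2/(-11*(1/(-11) + sqrt(2))))*(-1/4*(-2) - 1/4*(-14)) = (2*(-1/11)/(-1/11 + sqrt(2)))*(1/2 + 7/2) = -2/(11*(-1/11 + sqrt(2)))*4 = -8/(11*(-1/11 + sqrt(2)))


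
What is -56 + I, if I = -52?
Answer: -108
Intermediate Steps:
-56 + I = -56 - 52 = -108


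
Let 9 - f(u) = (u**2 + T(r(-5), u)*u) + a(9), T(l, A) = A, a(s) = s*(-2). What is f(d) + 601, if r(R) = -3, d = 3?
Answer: 610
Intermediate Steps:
a(s) = -2*s
f(u) = 27 - 2*u**2 (f(u) = 9 - ((u**2 + u*u) - 2*9) = 9 - ((u**2 + u**2) - 18) = 9 - (2*u**2 - 18) = 9 - (-18 + 2*u**2) = 9 + (18 - 2*u**2) = 27 - 2*u**2)
f(d) + 601 = (27 - 2*3**2) + 601 = (27 - 2*9) + 601 = (27 - 18) + 601 = 9 + 601 = 610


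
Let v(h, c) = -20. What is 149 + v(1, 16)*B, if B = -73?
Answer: 1609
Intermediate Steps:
149 + v(1, 16)*B = 149 - 20*(-73) = 149 + 1460 = 1609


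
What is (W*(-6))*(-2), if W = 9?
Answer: 108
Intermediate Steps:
(W*(-6))*(-2) = (9*(-6))*(-2) = -54*(-2) = 108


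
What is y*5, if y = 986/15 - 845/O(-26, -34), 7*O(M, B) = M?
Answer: 8797/6 ≈ 1466.2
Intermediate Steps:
O(M, B) = M/7
y = 8797/30 (y = 986/15 - 845/((⅐)*(-26)) = 986*(1/15) - 845/(-26/7) = 986/15 - 845*(-7/26) = 986/15 + 455/2 = 8797/30 ≈ 293.23)
y*5 = (8797/30)*5 = 8797/6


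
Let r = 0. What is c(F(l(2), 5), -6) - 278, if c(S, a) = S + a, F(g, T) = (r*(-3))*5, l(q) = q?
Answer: -284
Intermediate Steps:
F(g, T) = 0 (F(g, T) = (0*(-3))*5 = 0*5 = 0)
c(F(l(2), 5), -6) - 278 = (0 - 6) - 278 = -6 - 278 = -284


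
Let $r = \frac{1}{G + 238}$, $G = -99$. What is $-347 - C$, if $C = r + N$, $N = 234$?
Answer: $- \frac{80760}{139} \approx -581.01$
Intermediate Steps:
$r = \frac{1}{139}$ ($r = \frac{1}{-99 + 238} = \frac{1}{139} \approx 0.0071942$)
$C = \frac{32527}{139}$ ($C = \frac{1}{139} + 234 = \frac{32527}{139} \approx 234.01$)
$-347 - C = -347 - \frac{32527}{139} = - \frac{80760}{139}$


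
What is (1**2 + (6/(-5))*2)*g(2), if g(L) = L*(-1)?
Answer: 14/5 ≈ 2.8000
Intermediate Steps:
g(L) = -L
(1**2 + (6/(-5))*2)*g(2) = (1**2 + (6/(-5))*2)*(-1*2) = (1 + (6*(-1/5))*2)*(-2) = (1 - 6/5*2)*(-2) = (1 - 12/5)*(-2) = -7/5*(-2) = 14/5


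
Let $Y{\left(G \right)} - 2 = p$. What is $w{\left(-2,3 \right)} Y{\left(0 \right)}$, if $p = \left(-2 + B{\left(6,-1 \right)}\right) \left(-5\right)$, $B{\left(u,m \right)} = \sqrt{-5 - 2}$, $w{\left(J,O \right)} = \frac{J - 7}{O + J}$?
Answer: $-108 + 45 i \sqrt{7} \approx -108.0 + 119.06 i$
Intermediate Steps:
$w{\left(J,O \right)} = \frac{-7 + J}{J + O}$
$B{\left(u,m \right)} = i \sqrt{7}$ ($B{\left(u,m \right)} = \sqrt{-7} = i \sqrt{7}$)
$p = 10 - 5 i \sqrt{7}$ ($p = \left(-2 + i \sqrt{7}\right) \left(-5\right) = 10 - 5 i \sqrt{7} \approx 10.0 - 13.229 i$)
$Y{\left(G \right)} = 12 - 5 i \sqrt{7}$ ($Y{\left(G \right)} = 2 + \left(10 - 5 i \sqrt{7}\right) = 12 - 5 i \sqrt{7}$)
$w{\left(-2,3 \right)} Y{\left(0 \right)} = \frac{-7 - 2}{-2 + 3} \left(12 - 5 i \sqrt{7}\right) = 1^{-1} \left(-9\right) \left(12 - 5 i \sqrt{7}\right) = 1 \left(-9\right) \left(12 - 5 i \sqrt{7}\right) = - 9 \left(12 - 5 i \sqrt{7}\right) = -108 + 45 i \sqrt{7}$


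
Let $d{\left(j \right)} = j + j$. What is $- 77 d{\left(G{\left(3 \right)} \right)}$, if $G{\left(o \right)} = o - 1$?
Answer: $-308$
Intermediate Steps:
$G{\left(o \right)} = -1 + o$ ($G{\left(o \right)} = o - 1 = -1 + o$)
$d{\left(j \right)} = 2 j$
$- 77 d{\left(G{\left(3 \right)} \right)} = - 77 \cdot 2 \left(-1 + 3\right) = - 77 \cdot 2 \cdot 2 = \left(-77\right) 4 = -308$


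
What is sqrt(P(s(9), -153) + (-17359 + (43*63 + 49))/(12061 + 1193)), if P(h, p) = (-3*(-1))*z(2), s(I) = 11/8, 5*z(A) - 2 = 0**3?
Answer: sqrt(21730)/470 ≈ 0.31364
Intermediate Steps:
z(A) = 2/5 (z(A) = 2/5 + (1/5)*0**3 = 2/5 + (1/5)*0 = 2/5 + 0 = 2/5)
s(I) = 11/8 (s(I) = 11*(1/8) = 11/8)
P(h, p) = 6/5 (P(h, p) = -3*(-1)*(2/5) = 3*(2/5) = 6/5)
sqrt(P(s(9), -153) + (-17359 + (43*63 + 49))/(12061 + 1193)) = sqrt(6/5 + (-17359 + (43*63 + 49))/(12061 + 1193)) = sqrt(6/5 + (-17359 + (2709 + 49))/13254) = sqrt(6/5 + (-17359 + 2758)*(1/13254)) = sqrt(6/5 - 14601*1/13254) = sqrt(6/5 - 4867/4418) = sqrt(2173/22090) = sqrt(21730)/470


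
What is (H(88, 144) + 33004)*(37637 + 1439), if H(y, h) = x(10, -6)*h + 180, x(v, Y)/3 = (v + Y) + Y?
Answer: 1262936320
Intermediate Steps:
x(v, Y) = 3*v + 6*Y (x(v, Y) = 3*((v + Y) + Y) = 3*((Y + v) + Y) = 3*(v + 2*Y) = 3*v + 6*Y)
H(y, h) = 180 - 6*h (H(y, h) = (3*10 + 6*(-6))*h + 180 = (30 - 36)*h + 180 = -6*h + 180 = 180 - 6*h)
(H(88, 144) + 33004)*(37637 + 1439) = ((180 - 6*144) + 33004)*(37637 + 1439) = ((180 - 864) + 33004)*39076 = (-684 + 33004)*39076 = 32320*39076 = 1262936320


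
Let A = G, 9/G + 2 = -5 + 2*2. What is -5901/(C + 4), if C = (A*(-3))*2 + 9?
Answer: -5901/31 ≈ -190.35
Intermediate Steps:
G = -3 (G = 9/(-2 + (-5 + 2*2)) = 9/(-2 + (-5 + 4)) = 9/(-2 - 1) = 9/(-3) = 9*(-⅓) = -3)
A = -3
C = 27 (C = -3*(-3)*2 + 9 = 9*2 + 9 = 18 + 9 = 27)
-5901/(C + 4) = -5901/(27 + 4) = -5901/31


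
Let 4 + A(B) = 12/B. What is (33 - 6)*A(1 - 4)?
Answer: -216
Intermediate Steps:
A(B) = -4 + 12/B
(33 - 6)*A(1 - 4) = (33 - 6)*(-4 + 12/(1 - 4)) = 27*(-4 + 12/(-3)) = 27*(-4 + 12*(-1/3)) = 27*(-4 - 4) = 27*(-8) = -216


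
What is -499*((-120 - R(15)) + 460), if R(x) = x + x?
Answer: -154690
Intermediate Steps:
R(x) = 2*x
-499*((-120 - R(15)) + 460) = -499*((-120 - 2*15) + 460) = -499*((-120 - 1*30) + 460) = -499*((-120 - 30) + 460) = -499*(-150 + 460) = -499*310 = -154690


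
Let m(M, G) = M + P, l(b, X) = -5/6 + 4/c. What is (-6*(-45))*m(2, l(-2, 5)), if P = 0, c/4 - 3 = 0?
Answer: 540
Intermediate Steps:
c = 12 (c = 12 + 4*0 = 12 + 0 = 12)
l(b, X) = -1/2 (l(b, X) = -5/6 + 4/12 = -5*1/6 + 4*(1/12) = -5/6 + 1/3 = -1/2)
m(M, G) = M (m(M, G) = M + 0 = M)
(-6*(-45))*m(2, l(-2, 5)) = -6*(-45)*2 = 270*2 = 540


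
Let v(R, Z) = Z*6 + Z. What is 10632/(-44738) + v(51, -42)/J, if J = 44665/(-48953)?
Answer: 321701280018/999111385 ≈ 321.99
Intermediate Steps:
v(R, Z) = 7*Z (v(R, Z) = 6*Z + Z = 7*Z)
J = -44665/48953 (J = 44665*(-1/48953) = -44665/48953 ≈ -0.91241)
10632/(-44738) + v(51, -42)/J = 10632/(-44738) + (7*(-42))/(-44665/48953) = 10632*(-1/44738) - 294*(-48953/44665) = -5316/22369 + 14392182/44665 = 321701280018/999111385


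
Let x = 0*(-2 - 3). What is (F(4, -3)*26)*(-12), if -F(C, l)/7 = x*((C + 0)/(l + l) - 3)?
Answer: 0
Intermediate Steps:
x = 0 (x = 0*(-5) = 0)
F(C, l) = 0 (F(C, l) = -0*((C + 0)/(l + l) - 3) = -0*(C/((2*l)) - 3) = -0*(C*(1/(2*l)) - 3) = -0*(C/(2*l) - 3) = -0*(-3 + C/(2*l)) = -7*0 = 0)
(F(4, -3)*26)*(-12) = (0*26)*(-12) = 0*(-12) = 0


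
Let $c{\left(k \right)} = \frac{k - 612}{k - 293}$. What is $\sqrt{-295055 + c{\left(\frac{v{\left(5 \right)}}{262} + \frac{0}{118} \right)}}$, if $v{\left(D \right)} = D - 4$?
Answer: $\frac{2 i \sqrt{434676760057995}}{76765} \approx 543.19 i$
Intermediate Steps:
$v{\left(D \right)} = -4 + D$ ($v{\left(D \right)} = D - 4 = -4 + D$)
$c{\left(k \right)} = \frac{-612 + k}{-293 + k}$
$\sqrt{-295055 + c{\left(\frac{v{\left(5 \right)}}{262} + \frac{0}{118} \right)}} = \sqrt{-295055 + \frac{-612 + \left(\frac{-4 + 5}{262} + \frac{0}{118}\right)}{-293 + \left(\frac{-4 + 5}{262} + \frac{0}{118}\right)}} = \sqrt{-295055 + \frac{-612 + \left(1 \cdot \frac{1}{262} + 0 \cdot \frac{1}{118}\right)}{-293 + \left(1 \cdot \frac{1}{262} + 0 \cdot \frac{1}{118}\right)}} = \sqrt{-295055 + \frac{-612 + \left(\frac{1}{262} + 0\right)}{-293 + \left(\frac{1}{262} + 0\right)}} = \sqrt{-295055 + \frac{-612 + \frac{1}{262}}{-293 + \frac{1}{262}}} = \sqrt{-295055 + \frac{1}{- \frac{76765}{262}} \left(- \frac{160343}{262}\right)} = \sqrt{-295055 - - \frac{160343}{76765}} = \sqrt{-295055 + \frac{160343}{76765}} = \sqrt{- \frac{22649736732}{76765}} = \frac{2 i \sqrt{434676760057995}}{76765}$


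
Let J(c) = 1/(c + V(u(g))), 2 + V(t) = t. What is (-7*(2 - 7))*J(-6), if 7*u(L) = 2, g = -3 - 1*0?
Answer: -245/54 ≈ -4.5370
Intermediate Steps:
g = -3 (g = -3 + 0 = -3)
u(L) = 2/7 (u(L) = (⅐)*2 = 2/7)
V(t) = -2 + t
J(c) = 1/(-12/7 + c) (J(c) = 1/(c + (-2 + 2/7)) = 1/(c - 12/7) = 1/(-12/7 + c))
(-7*(2 - 7))*J(-6) = (-7*(2 - 7))*(7/(-12 + 7*(-6))) = (-7*(-5))*(7/(-12 - 42)) = 35*(7/(-54)) = 35*(7*(-1/54)) = 35*(-7/54) = -245/54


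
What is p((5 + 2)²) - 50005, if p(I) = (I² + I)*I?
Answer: 70045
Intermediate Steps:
p(I) = I*(I + I²) (p(I) = (I + I²)*I = I*(I + I²))
p((5 + 2)²) - 50005 = ((5 + 2)²)²*(1 + (5 + 2)²) - 50005 = (7²)²*(1 + 7²) - 50005 = 49²*(1 + 49) - 50005 = 2401*50 - 50005 = 120050 - 50005 = 70045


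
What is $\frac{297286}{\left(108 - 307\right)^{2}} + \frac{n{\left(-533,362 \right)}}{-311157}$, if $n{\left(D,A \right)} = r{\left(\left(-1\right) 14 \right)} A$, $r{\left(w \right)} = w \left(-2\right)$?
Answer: $\frac{13157317738}{1760304051} \approx 7.4745$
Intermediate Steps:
$r{\left(w \right)} = - 2 w$
$n{\left(D,A \right)} = 28 A$ ($n{\left(D,A \right)} = - 2 \left(\left(-1\right) 14\right) A = \left(-2\right) \left(-14\right) A = 28 A$)
$\frac{297286}{\left(108 - 307\right)^{2}} + \frac{n{\left(-533,362 \right)}}{-311157} = \frac{297286}{\left(108 - 307\right)^{2}} + \frac{28 \cdot 362}{-311157} = \frac{297286}{\left(-199\right)^{2}} + 10136 \left(- \frac{1}{311157}\right) = \frac{297286}{39601} - \frac{1448}{44451} = \frac{13157317738}{1760304051}$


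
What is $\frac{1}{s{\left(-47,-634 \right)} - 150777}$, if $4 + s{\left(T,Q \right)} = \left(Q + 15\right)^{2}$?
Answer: $\frac{1}{232380} \approx 4.3033 \cdot 10^{-6}$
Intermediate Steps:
$s{\left(T,Q \right)} = -4 + \left(15 + Q\right)^{2}$ ($s{\left(T,Q \right)} = -4 + \left(Q + 15\right)^{2} = -4 + \left(15 + Q\right)^{2}$)
$\frac{1}{s{\left(-47,-634 \right)} - 150777} = \frac{1}{\left(-4 + \left(15 - 634\right)^{2}\right) - 150777} = \frac{1}{\left(-4 + \left(-619\right)^{2}\right) - 150777} = \frac{1}{\left(-4 + 383161\right) - 150777} = \frac{1}{383157 - 150777} = \frac{1}{232380}$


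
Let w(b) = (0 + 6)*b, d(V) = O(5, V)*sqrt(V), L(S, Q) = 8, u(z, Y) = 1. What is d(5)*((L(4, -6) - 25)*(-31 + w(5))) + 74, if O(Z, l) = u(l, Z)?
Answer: 74 + 17*sqrt(5) ≈ 112.01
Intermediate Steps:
O(Z, l) = 1
d(V) = sqrt(V) (d(V) = 1*sqrt(V) = sqrt(V))
w(b) = 6*b
d(5)*((L(4, -6) - 25)*(-31 + w(5))) + 74 = sqrt(5)*((8 - 25)*(-31 + 6*5)) + 74 = sqrt(5)*(-17*(-31 + 30)) + 74 = sqrt(5)*(-17*(-1)) + 74 = sqrt(5)*17 + 74 = 17*sqrt(5) + 74 = 74 + 17*sqrt(5)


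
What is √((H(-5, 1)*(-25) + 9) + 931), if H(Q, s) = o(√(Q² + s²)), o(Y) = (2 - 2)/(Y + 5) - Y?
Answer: √(940 + 25*√26) ≈ 32.672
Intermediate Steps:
o(Y) = -Y (o(Y) = 0/(5 + Y) - Y = 0 - Y = -Y)
H(Q, s) = -√(Q² + s²)
√((H(-5, 1)*(-25) + 9) + 931) = √((-√((-5)² + 1²)*(-25) + 9) + 931) = √((-√(25 + 1)*(-25) + 9) + 931) = √((-√26*(-25) + 9) + 931) = √((25*√26 + 9) + 931) = √((9 + 25*√26) + 931) = √(940 + 25*√26)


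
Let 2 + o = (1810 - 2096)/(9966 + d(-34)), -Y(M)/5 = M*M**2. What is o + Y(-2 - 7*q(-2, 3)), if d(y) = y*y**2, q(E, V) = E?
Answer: -126769355/14669 ≈ -8642.0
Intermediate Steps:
Y(M) = -5*M**3 (Y(M) = -5*M*M**2 = -5*M**3)
d(y) = y**3
o = -29195/14669 (o = -2 + (1810 - 2096)/(9966 + (-34)**3) = -2 - 286/(9966 - 39304) = -2 - 286/(-29338) = -2 - 286*(-1/29338) = -2 + 143/14669 = -29195/14669 ≈ -1.9903)
o + Y(-2 - 7*q(-2, 3)) = -29195/14669 - 5*(-2 - 7*(-2))**3 = -29195/14669 - 5*(-2 + 14)**3 = -29195/14669 - 5*12**3 = -29195/14669 - 5*1728 = -29195/14669 - 8640 = -126769355/14669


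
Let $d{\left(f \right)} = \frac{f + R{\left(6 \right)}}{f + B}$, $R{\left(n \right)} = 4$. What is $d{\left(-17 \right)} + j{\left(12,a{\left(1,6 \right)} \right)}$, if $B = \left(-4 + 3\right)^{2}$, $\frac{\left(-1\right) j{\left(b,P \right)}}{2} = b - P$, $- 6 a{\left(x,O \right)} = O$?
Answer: $- \frac{403}{16} \approx -25.188$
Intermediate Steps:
$a{\left(x,O \right)} = - \frac{O}{6}$
$j{\left(b,P \right)} = - 2 b + 2 P$ ($j{\left(b,P \right)} = - 2 \left(b - P\right) = - 2 b + 2 P$)
$B = 1$ ($B = \left(-1\right)^{2} = 1$)
$d{\left(f \right)} = \frac{4 + f}{1 + f}$ ($d{\left(f \right)} = \frac{f + 4}{f + 1} = \frac{4 + f}{1 + f}$)
$d{\left(-17 \right)} + j{\left(12,a{\left(1,6 \right)} \right)} = \frac{4 - 17}{1 - 17} + \left(\left(-2\right) 12 + 2 \left(\left(- \frac{1}{6}\right) 6\right)\right) = \frac{1}{-16} \left(-13\right) + \left(-24 + 2 \left(-1\right)\right) = \left(- \frac{1}{16}\right) \left(-13\right) - 26 = \frac{13}{16} - 26 = - \frac{403}{16}$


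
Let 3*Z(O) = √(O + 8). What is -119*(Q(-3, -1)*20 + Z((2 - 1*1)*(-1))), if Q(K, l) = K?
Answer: 7140 - 119*√7/3 ≈ 7035.1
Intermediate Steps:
Z(O) = √(8 + O)/3 (Z(O) = √(O + 8)/3 = √(8 + O)/3)
-119*(Q(-3, -1)*20 + Z((2 - 1*1)*(-1))) = -119*(-3*20 + √(8 + (2 - 1*1)*(-1))/3) = -119*(-60 + √(8 + (2 - 1)*(-1))/3) = -119*(-60 + √(8 + 1*(-1))/3) = -119*(-60 + √(8 - 1)/3) = -119*(-60 + √7/3) = 7140 - 119*√7/3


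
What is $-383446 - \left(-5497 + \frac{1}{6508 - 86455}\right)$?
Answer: $- \frac{30215888702}{79947} \approx -3.7795 \cdot 10^{5}$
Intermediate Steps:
$-383446 - \left(-5497 + \frac{1}{6508 - 86455}\right) = -383446 - \left(-5497 + \frac{1}{-79947}\right) = -383446 - \left(-5497 - \frac{1}{79947}\right) = -383446 - - \frac{439468660}{79947} = -383446 + \frac{439468660}{79947} = - \frac{30215888702}{79947}$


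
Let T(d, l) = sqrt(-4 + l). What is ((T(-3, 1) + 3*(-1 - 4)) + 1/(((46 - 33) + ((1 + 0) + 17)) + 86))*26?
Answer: -3508/9 + 26*I*sqrt(3) ≈ -389.78 + 45.033*I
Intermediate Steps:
((T(-3, 1) + 3*(-1 - 4)) + 1/(((46 - 33) + ((1 + 0) + 17)) + 86))*26 = ((sqrt(-4 + 1) + 3*(-1 - 4)) + 1/(((46 - 33) + ((1 + 0) + 17)) + 86))*26 = ((sqrt(-3) + 3*(-5)) + 1/((13 + (1 + 17)) + 86))*26 = ((I*sqrt(3) - 15) + 1/((13 + 18) + 86))*26 = ((-15 + I*sqrt(3)) + 1/(31 + 86))*26 = ((-15 + I*sqrt(3)) + 1/117)*26 = (-1754/117 + I*sqrt(3))*26 = -3508/9 + 26*I*sqrt(3)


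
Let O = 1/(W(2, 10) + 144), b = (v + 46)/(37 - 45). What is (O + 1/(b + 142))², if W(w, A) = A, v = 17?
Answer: 5313025/27304918564 ≈ 0.00019458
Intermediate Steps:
b = -63/8 (b = (17 + 46)/(37 - 45) = 63/(-8) = 63*(-⅛) = -63/8 ≈ -7.8750)
O = 1/154 (O = 1/(10 + 144) = 1/154 ≈ 0.0064935)
(O + 1/(b + 142))² = (1/154 + 1/(-63/8 + 142))² = (1/154 + 1/(1073/8))² = (1/154 + 8/1073)² = (2305/165242)² = 5313025/27304918564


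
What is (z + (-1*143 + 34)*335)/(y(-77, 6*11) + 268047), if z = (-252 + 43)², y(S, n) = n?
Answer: 7166/268113 ≈ 0.026728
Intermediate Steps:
z = 43681 (z = (-209)² = 43681)
(z + (-1*143 + 34)*335)/(y(-77, 6*11) + 268047) = (43681 + (-1*143 + 34)*335)/(6*11 + 268047) = (43681 + (-143 + 34)*335)/(66 + 268047) = (43681 - 109*335)/268113 = (43681 - 36515)*(1/268113) = 7166*(1/268113) = 7166/268113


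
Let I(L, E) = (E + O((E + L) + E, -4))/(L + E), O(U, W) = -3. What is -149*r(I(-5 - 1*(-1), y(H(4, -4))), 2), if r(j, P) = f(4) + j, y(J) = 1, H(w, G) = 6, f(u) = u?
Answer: -2086/3 ≈ -695.33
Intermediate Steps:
I(L, E) = (-3 + E)/(E + L) (I(L, E) = (E - 3)/(L + E) = (-3 + E)/(E + L))
r(j, P) = 4 + j
-149*r(I(-5 - 1*(-1), y(H(4, -4))), 2) = -149*(4 + (-3 + 1)/(1 + (-5 - 1*(-1)))) = -149*(4 - 2/(1 + (-5 + 1))) = -149*(4 - 2/(1 - 4)) = -149*(4 - 2/(-3)) = -149*(4 - ⅓*(-2)) = -149*(4 + ⅔) = -149*14/3 = -2086/3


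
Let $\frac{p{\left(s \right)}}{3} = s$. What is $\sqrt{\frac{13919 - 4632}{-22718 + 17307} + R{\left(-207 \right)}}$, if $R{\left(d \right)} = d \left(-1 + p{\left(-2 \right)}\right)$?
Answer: $\frac{2 \sqrt{10593726143}}{5411} \approx 38.043$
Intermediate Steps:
$p{\left(s \right)} = 3 s$
$R{\left(d \right)} = - 7 d$ ($R{\left(d \right)} = d \left(-1 + 3 \left(-2\right)\right) = d \left(-1 - 6\right) = d \left(-7\right) = - 7 d$)
$\sqrt{\frac{13919 - 4632}{-22718 + 17307} + R{\left(-207 \right)}} = \sqrt{\frac{13919 - 4632}{-22718 + 17307} - -1449} = \sqrt{\frac{9287}{-5411} + 1449} = \sqrt{9287 \left(- \frac{1}{5411}\right) + 1449} = \sqrt{- \frac{9287}{5411} + 1449} = \sqrt{\frac{7831252}{5411}} = \frac{2 \sqrt{10593726143}}{5411}$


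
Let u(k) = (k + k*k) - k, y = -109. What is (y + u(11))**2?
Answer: 144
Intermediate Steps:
u(k) = k**2 (u(k) = (k + k**2) - k = k**2)
(y + u(11))**2 = (-109 + 11**2)**2 = (-109 + 121)**2 = 12**2 = 144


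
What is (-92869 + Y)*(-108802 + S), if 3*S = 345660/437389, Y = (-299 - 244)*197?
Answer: 9510122362358720/437389 ≈ 2.1743e+10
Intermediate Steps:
Y = -106971 (Y = -543*197 = -106971)
S = 115220/437389 (S = (345660/437389)/3 = (345660*(1/437389))/3 = (1/3)*(345660/437389) = 115220/437389 ≈ 0.26343)
(-92869 + Y)*(-108802 + S) = (-92869 - 106971)*(-108802 + 115220/437389) = -199840*(-47588682758/437389) = 9510122362358720/437389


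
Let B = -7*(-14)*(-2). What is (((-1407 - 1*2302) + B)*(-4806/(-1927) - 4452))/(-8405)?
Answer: -6696448638/3239287 ≈ -2067.3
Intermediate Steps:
B = -196 (B = 98*(-2) = -196)
(((-1407 - 1*2302) + B)*(-4806/(-1927) - 4452))/(-8405) = (((-1407 - 1*2302) - 196)*(-4806/(-1927) - 4452))/(-8405) = (((-1407 - 2302) - 196)*(-4806*(-1/1927) - 4452))*(-1/8405) = ((-3709 - 196)*(4806/1927 - 4452))*(-1/8405) = -3905*(-8574198/1927)*(-1/8405) = (33482243190/1927)*(-1/8405) = -6696448638/3239287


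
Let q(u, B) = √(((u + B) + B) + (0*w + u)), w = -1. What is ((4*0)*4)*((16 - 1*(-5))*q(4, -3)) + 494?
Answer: 494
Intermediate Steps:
q(u, B) = √(2*B + 2*u) (q(u, B) = √(((u + B) + B) + (0*(-1) + u)) = √(((B + u) + B) + (0 + u)) = √((u + 2*B) + u) = √(2*B + 2*u))
((4*0)*4)*((16 - 1*(-5))*q(4, -3)) + 494 = ((4*0)*4)*((16 - 1*(-5))*√(2*(-3) + 2*4)) + 494 = (0*4)*((16 + 5)*√(-6 + 8)) + 494 = 0*(21*√2) + 494 = 0 + 494 = 494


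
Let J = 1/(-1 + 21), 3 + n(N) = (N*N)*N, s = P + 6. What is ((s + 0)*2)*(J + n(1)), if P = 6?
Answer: -234/5 ≈ -46.800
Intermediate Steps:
s = 12 (s = 6 + 6 = 12)
n(N) = -3 + N³ (n(N) = -3 + (N*N)*N = -3 + N²*N = -3 + N³)
J = 1/20 ≈ 0.050000
((s + 0)*2)*(J + n(1)) = ((12 + 0)*2)*(1/20 + (-3 + 1³)) = (12*2)*(1/20 + (-3 + 1)) = 24*(1/20 - 2) = 24*(-39/20) = -234/5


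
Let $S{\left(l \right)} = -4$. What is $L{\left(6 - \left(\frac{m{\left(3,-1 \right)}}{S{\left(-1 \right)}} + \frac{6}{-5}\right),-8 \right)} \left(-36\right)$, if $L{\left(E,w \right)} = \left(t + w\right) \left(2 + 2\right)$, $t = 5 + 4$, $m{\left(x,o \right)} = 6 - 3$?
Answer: $-144$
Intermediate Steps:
$m{\left(x,o \right)} = 3$ ($m{\left(x,o \right)} = 6 - 3 = 3$)
$t = 9$
$L{\left(E,w \right)} = 36 + 4 w$ ($L{\left(E,w \right)} = \left(9 + w\right) \left(2 + 2\right) = \left(9 + w\right) 4 = 36 + 4 w$)
$L{\left(6 - \left(\frac{m{\left(3,-1 \right)}}{S{\left(-1 \right)}} + \frac{6}{-5}\right),-8 \right)} \left(-36\right) = \left(36 + 4 \left(-8\right)\right) \left(-36\right) = \left(36 - 32\right) \left(-36\right) = 4 \left(-36\right) = -144$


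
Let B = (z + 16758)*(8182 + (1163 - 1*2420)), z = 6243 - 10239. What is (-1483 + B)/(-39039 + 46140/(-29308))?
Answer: -647526314009/286050288 ≈ -2263.7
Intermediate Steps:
z = -3996
B = 88376850 (B = (-3996 + 16758)*(8182 + (1163 - 1*2420)) = 12762*(8182 + (1163 - 2420)) = 12762*(8182 - 1257) = 12762*6925 = 88376850)
(-1483 + B)/(-39039 + 46140/(-29308)) = (-1483 + 88376850)/(-39039 + 46140/(-29308)) = 88375367/(-39039 + 46140*(-1/29308)) = 88375367/(-39039 - 11535/7327) = 88375367/(-286050288/7327) = 88375367*(-7327/286050288) = -647526314009/286050288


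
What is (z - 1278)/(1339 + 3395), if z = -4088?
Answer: -2683/2367 ≈ -1.1335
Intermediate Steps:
(z - 1278)/(1339 + 3395) = (-4088 - 1278)/(1339 + 3395) = -5366/4734 = -5366*1/4734 = -2683/2367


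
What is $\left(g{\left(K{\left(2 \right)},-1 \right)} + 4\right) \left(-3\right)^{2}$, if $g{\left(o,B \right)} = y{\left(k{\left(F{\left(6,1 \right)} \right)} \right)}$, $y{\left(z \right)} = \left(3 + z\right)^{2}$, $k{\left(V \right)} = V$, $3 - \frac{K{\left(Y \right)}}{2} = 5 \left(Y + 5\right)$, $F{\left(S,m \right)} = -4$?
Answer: $45$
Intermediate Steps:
$K{\left(Y \right)} = -44 - 10 Y$ ($K{\left(Y \right)} = 6 - 2 \cdot 5 \left(Y + 5\right) = 6 - 2 \cdot 5 \left(5 + Y\right) = 6 - 2 \left(25 + 5 Y\right) = 6 - \left(50 + 10 Y\right) = -44 - 10 Y$)
$g{\left(o,B \right)} = 1$ ($g{\left(o,B \right)} = \left(3 - 4\right)^{2} = \left(-1\right)^{2} = 1$)
$\left(g{\left(K{\left(2 \right)},-1 \right)} + 4\right) \left(-3\right)^{2} = \left(1 + 4\right) \left(-3\right)^{2} = 5 \cdot 9 = 45$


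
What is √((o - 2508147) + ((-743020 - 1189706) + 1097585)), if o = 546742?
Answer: I*√2796546 ≈ 1672.3*I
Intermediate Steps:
√((o - 2508147) + ((-743020 - 1189706) + 1097585)) = √((546742 - 2508147) + ((-743020 - 1189706) + 1097585)) = √(-1961405 + (-1932726 + 1097585)) = √(-1961405 - 835141) = √(-2796546) = I*√2796546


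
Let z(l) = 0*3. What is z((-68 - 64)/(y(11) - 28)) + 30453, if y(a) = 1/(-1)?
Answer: 30453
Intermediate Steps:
y(a) = -1
z(l) = 0
z((-68 - 64)/(y(11) - 28)) + 30453 = 0 + 30453 = 30453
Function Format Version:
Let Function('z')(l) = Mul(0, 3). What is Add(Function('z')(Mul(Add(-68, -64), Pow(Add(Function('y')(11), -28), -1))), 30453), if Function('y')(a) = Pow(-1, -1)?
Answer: 30453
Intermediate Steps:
Function('y')(a) = -1
Function('z')(l) = 0
Add(Function('z')(Mul(Add(-68, -64), Pow(Add(Function('y')(11), -28), -1))), 30453) = Add(0, 30453) = 30453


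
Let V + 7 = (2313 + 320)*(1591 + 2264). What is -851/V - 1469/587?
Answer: -14911155089/5958172096 ≈ -2.5026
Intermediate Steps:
V = 10150208 (V = -7 + (2313 + 320)*(1591 + 2264) = -7 + 2633*3855 = -7 + 10150215 = 10150208)
-851/V - 1469/587 = -851/10150208 - 1469/587 = -14911155089/5958172096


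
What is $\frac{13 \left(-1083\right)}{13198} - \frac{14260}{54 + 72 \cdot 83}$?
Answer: $- \frac{27309985}{7958394} \approx -3.4316$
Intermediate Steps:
$\frac{13 \left(-1083\right)}{13198} - \frac{14260}{54 + 72 \cdot 83} = \left(-14079\right) \frac{1}{13198} - \frac{14260}{54 + 5976} = - \frac{14079}{13198} - \frac{14260}{6030} = - \frac{14079}{13198} - \frac{1426}{603} = - \frac{27309985}{7958394}$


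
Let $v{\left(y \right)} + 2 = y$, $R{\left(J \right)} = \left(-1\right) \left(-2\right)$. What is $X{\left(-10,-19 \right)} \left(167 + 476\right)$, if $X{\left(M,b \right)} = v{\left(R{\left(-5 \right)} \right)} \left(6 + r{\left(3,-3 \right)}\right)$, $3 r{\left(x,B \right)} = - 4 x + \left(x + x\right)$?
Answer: $0$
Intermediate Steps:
$R{\left(J \right)} = 2$
$r{\left(x,B \right)} = - \frac{2 x}{3}$ ($r{\left(x,B \right)} = \frac{- 4 x + \left(x + x\right)}{3} = \frac{- 4 x + 2 x}{3} = \frac{\left(-2\right) x}{3} = - \frac{2 x}{3}$)
$v{\left(y \right)} = -2 + y$
$X{\left(M,b \right)} = 0$ ($X{\left(M,b \right)} = \left(-2 + 2\right) \left(6 - 2\right) = 0 \left(6 - 2\right) = 0 \cdot 4 = 0$)
$X{\left(-10,-19 \right)} \left(167 + 476\right) = 0 \left(167 + 476\right) = 0 \cdot 643 = 0$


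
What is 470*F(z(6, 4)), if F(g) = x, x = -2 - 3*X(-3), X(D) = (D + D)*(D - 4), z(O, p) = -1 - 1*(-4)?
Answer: -60160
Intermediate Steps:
z(O, p) = 3 (z(O, p) = -1 + 4 = 3)
X(D) = 2*D*(-4 + D) (X(D) = (2*D)*(-4 + D) = 2*D*(-4 + D))
x = -128 (x = -2 - 6*(-3)*(-4 - 3) = -2 - 6*(-3)*(-7) = -2 - 3*42 = -2 - 126 = -128)
F(g) = -128
470*F(z(6, 4)) = 470*(-128) = -60160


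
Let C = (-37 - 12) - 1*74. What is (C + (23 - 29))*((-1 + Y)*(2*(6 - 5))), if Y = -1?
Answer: 516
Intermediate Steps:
C = -123 (C = -49 - 74 = -123)
(C + (23 - 29))*((-1 + Y)*(2*(6 - 5))) = (-123 + (23 - 29))*((-1 - 1)*(2*(6 - 5))) = (-123 - 6)*(-4) = -(-258)*2 = -129*(-4) = 516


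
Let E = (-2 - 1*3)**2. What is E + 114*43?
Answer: 4927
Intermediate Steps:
E = 25 (E = (-2 - 3)**2 = (-5)**2 = 25)
E + 114*43 = 25 + 114*43 = 25 + 4902 = 4927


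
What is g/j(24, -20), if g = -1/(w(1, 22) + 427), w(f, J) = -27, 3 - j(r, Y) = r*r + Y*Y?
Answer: 1/389200 ≈ 2.5694e-6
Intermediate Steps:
j(r, Y) = 3 - Y² - r² (j(r, Y) = 3 - (r*r + Y*Y) = 3 - (r² + Y²) = 3 - (Y² + r²) = 3 + (-Y² - r²) = 3 - Y² - r²)
g = -1/400 (g = -1/(-27 + 427) = -1/400 ≈ -0.0025000)
g/j(24, -20) = -1/(400*(3 - 1*(-20)² - 1*24²)) = -1/(400*(3 - 1*400 - 1*576)) = -1/(400*(3 - 400 - 576)) = -1/400/(-973) = -1/400*(-1/973) = 1/389200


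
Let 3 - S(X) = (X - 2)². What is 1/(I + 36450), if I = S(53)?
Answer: 1/33852 ≈ 2.9540e-5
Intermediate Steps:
S(X) = 3 - (-2 + X)² (S(X) = 3 - (X - 2)² = 3 - (-2 + X)²)
I = -2598 (I = 3 - (-2 + 53)² = 3 - 1*51² = 3 - 1*2601 = 3 - 2601 = -2598)
1/(I + 36450) = 1/(-2598 + 36450) = 1/33852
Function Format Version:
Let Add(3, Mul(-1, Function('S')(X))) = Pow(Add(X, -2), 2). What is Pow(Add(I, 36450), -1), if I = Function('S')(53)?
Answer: Rational(1, 33852) ≈ 2.9540e-5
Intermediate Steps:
Function('S')(X) = Add(3, Mul(-1, Pow(Add(-2, X), 2))) (Function('S')(X) = Add(3, Mul(-1, Pow(Add(X, -2), 2))) = Add(3, Mul(-1, Pow(Add(-2, X), 2))))
I = -2598 (I = Add(3, Mul(-1, Pow(Add(-2, 53), 2))) = Add(3, Mul(-1, Pow(51, 2))) = Add(3, Mul(-1, 2601)) = Add(3, -2601) = -2598)
Pow(Add(I, 36450), -1) = Pow(Add(-2598, 36450), -1) = Pow(33852, -1) = Rational(1, 33852)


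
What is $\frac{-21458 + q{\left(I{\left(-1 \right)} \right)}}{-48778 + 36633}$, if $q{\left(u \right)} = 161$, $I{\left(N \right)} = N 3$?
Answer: $\frac{21297}{12145} \approx 1.7536$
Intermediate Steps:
$I{\left(N \right)} = 3 N$
$\frac{-21458 + q{\left(I{\left(-1 \right)} \right)}}{-48778 + 36633} = \frac{-21458 + 161}{-48778 + 36633} = - \frac{21297}{-12145} = \left(-21297\right) \left(- \frac{1}{12145}\right) = \frac{21297}{12145}$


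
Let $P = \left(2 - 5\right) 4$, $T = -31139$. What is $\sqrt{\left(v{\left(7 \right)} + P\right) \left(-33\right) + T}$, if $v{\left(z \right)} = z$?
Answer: $i \sqrt{30974} \approx 175.99 i$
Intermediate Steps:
$P = -12$ ($P = \left(-3\right) 4 = -12$)
$\sqrt{\left(v{\left(7 \right)} + P\right) \left(-33\right) + T} = \sqrt{\left(7 - 12\right) \left(-33\right) - 31139} = \sqrt{\left(-5\right) \left(-33\right) - 31139} = \sqrt{165 - 31139} = \sqrt{-30974} = i \sqrt{30974}$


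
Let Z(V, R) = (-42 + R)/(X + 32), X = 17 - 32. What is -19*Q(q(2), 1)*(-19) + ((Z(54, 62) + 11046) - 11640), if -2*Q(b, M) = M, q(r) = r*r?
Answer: -26293/34 ≈ -773.32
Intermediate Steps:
q(r) = r²
X = -15
Q(b, M) = -M/2
Z(V, R) = -42/17 + R/17 (Z(V, R) = (-42 + R)/(-15 + 32) = (-42 + R)/17 = (-42 + R)*(1/17) = -42/17 + R/17)
-19*Q(q(2), 1)*(-19) + ((Z(54, 62) + 11046) - 11640) = -(-19)/2*(-19) + (((-42/17 + (1/17)*62) + 11046) - 11640) = -19*(-½)*(-19) + (((-42/17 + 62/17) + 11046) - 11640) = (19/2)*(-19) + ((20/17 + 11046) - 11640) = -361/2 + (187802/17 - 11640) = -361/2 - 10078/17 = -26293/34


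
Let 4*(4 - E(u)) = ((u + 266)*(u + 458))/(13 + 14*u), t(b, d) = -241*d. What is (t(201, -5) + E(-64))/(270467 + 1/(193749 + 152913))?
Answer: 376975511928/82790637309865 ≈ 0.0045534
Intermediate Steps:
E(u) = 4 - (266 + u)*(458 + u)/(4*(13 + 14*u)) (E(u) = 4 - (u + 266)*(u + 458)/(4*(13 + 14*u)) = 4 - (266 + u)*(458 + u)/(4*(13 + 14*u)))
(t(201, -5) + E(-64))/(270467 + 1/(193749 + 152913)) = (-241*(-5) + (-121620 - 1*(-64)² - 500*(-64))/(4*(13 + 14*(-64))))/(270467 + 1/(193749 + 152913)) = (1205 + (-121620 - 1*4096 + 32000)/(4*(13 - 896)))/(270467 + 1/346662) = (1205 + (¼)*(-121620 - 4096 + 32000)/(-883))/(270467 + 1/346662) = (1205 + (¼)*(-1/883)*(-93716))/(93760631155/346662) = (1205 + 23429/883)*(346662/93760631155) = (1087444/883)*(346662/93760631155) = 376975511928/82790637309865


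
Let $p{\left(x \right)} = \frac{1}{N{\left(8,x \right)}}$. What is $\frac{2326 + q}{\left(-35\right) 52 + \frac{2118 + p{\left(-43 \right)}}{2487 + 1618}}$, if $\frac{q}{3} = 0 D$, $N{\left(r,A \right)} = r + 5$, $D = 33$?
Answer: $- \frac{24825398}{19419353} \approx -1.2784$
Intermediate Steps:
$N{\left(r,A \right)} = 5 + r$
$q = 0$ ($q = 3 \cdot 0 \cdot 33 = 3 \cdot 0 = 0$)
$p{\left(x \right)} = \frac{1}{13}$ ($p{\left(x \right)} = \frac{1}{5 + 8} = \frac{1}{13}$)
$\frac{2326 + q}{\left(-35\right) 52 + \frac{2118 + p{\left(-43 \right)}}{2487 + 1618}} = \frac{2326 + 0}{\left(-35\right) 52 + \frac{2118 + \frac{1}{13}}{2487 + 1618}} = \frac{2326}{-1820 + \frac{27535}{13 \cdot 4105}} = \frac{2326}{-1820 + \frac{27535}{13} \cdot \frac{1}{4105}} = \frac{2326}{-1820 + \frac{5507}{10673}} = \frac{2326}{- \frac{19419353}{10673}} = 2326 \left(- \frac{10673}{19419353}\right) = - \frac{24825398}{19419353}$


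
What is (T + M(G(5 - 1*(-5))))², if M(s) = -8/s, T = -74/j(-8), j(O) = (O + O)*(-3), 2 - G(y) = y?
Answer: 169/576 ≈ 0.29340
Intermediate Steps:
G(y) = 2 - y
j(O) = -6*O (j(O) = (2*O)*(-3) = -6*O)
T = -37/24 (T = -74/((-6*(-8))) = -74/48 = -74*1/48 = -37/24 ≈ -1.5417)
(T + M(G(5 - 1*(-5))))² = (-37/24 - 8/(2 - (5 - 1*(-5))))² = (-37/24 - 8/(2 - (5 + 5)))² = (-37/24 - 8/(2 - 1*10))² = (-37/24 - 8/(2 - 10))² = (-37/24 - 8/(-8))² = (-37/24 - 8*(-⅛))² = (-37/24 + 1)² = (-13/24)² = 169/576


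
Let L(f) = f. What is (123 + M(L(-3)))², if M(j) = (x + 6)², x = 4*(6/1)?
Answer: 1046529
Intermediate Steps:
x = 24 (x = 4*(6*1) = 4*6 = 24)
M(j) = 900 (M(j) = (24 + 6)² = 30² = 900)
(123 + M(L(-3)))² = (123 + 900)² = 1023² = 1046529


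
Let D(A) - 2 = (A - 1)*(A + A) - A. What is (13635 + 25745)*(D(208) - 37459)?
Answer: 1907842860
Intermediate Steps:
D(A) = 2 - A + 2*A*(-1 + A) (D(A) = 2 + ((A - 1)*(A + A) - A) = 2 + ((-1 + A)*(2*A) - A) = 2 + (2*A*(-1 + A) - A) = 2 + (-A + 2*A*(-1 + A)) = 2 - A + 2*A*(-1 + A))
(13635 + 25745)*(D(208) - 37459) = (13635 + 25745)*((2 - 3*208 + 2*208²) - 37459) = 39380*((2 - 624 + 2*43264) - 37459) = 39380*((2 - 624 + 86528) - 37459) = 39380*(85906 - 37459) = 39380*48447 = 1907842860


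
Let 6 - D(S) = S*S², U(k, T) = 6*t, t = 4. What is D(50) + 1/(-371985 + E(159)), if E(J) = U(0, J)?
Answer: -46492893235/371961 ≈ -1.2499e+5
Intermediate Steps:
U(k, T) = 24 (U(k, T) = 6*4 = 24)
E(J) = 24
D(S) = 6 - S³ (D(S) = 6 - S*S² = 6 - S³)
D(50) + 1/(-371985 + E(159)) = (6 - 1*50³) + 1/(-371985 + 24) = (6 - 1*125000) + 1/(-371961) = (6 - 125000) - 1/371961 = -124994 - 1/371961 = -46492893235/371961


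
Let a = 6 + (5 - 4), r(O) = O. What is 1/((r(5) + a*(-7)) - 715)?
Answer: -1/759 ≈ -0.0013175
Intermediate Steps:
a = 7 (a = 6 + 1 = 7)
1/((r(5) + a*(-7)) - 715) = 1/((5 + 7*(-7)) - 715) = 1/((5 - 49) - 715) = 1/(-44 - 715) = 1/(-759) = -1/759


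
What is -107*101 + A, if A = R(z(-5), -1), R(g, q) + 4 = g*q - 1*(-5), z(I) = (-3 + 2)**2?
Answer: -10807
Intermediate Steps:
z(I) = 1 (z(I) = (-1)**2 = 1)
R(g, q) = 1 + g*q (R(g, q) = -4 + (g*q - 1*(-5)) = -4 + (g*q + 5) = -4 + (5 + g*q) = 1 + g*q)
A = 0 (A = 1 + 1*(-1) = 1 - 1 = 0)
-107*101 + A = -107*101 + 0 = -10807 + 0 = -10807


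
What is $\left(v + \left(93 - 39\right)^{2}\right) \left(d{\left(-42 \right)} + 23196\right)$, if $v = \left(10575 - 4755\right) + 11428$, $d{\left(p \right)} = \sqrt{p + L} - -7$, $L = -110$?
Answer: $467865292 + 40328 i \sqrt{38} \approx 4.6787 \cdot 10^{8} + 2.486 \cdot 10^{5} i$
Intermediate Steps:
$d{\left(p \right)} = 7 + \sqrt{-110 + p}$ ($d{\left(p \right)} = \sqrt{p - 110} - -7 = \sqrt{-110 + p} + 7 = 7 + \sqrt{-110 + p}$)
$v = 17248$ ($v = 5820 + 11428 = 17248$)
$\left(v + \left(93 - 39\right)^{2}\right) \left(d{\left(-42 \right)} + 23196\right) = \left(17248 + \left(93 - 39\right)^{2}\right) \left(\left(7 + \sqrt{-110 - 42}\right) + 23196\right) = \left(17248 + 54^{2}\right) \left(\left(7 + \sqrt{-152}\right) + 23196\right) = \left(17248 + 2916\right) \left(\left(7 + 2 i \sqrt{38}\right) + 23196\right) = 20164 \left(23203 + 2 i \sqrt{38}\right) = 467865292 + 40328 i \sqrt{38}$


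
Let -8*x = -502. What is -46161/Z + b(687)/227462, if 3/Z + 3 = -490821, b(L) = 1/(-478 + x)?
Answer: 1426685457596413606/188907191 ≈ 7.5523e+9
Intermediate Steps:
x = 251/4 (x = -1/8*(-502) = 251/4 ≈ 62.750)
b(L) = -4/1661 (b(L) = 1/(-478 + 251/4) = 1/(-1661/4) = -4/1661)
Z = -1/163608 (Z = 3/(-3 - 490821) = 3/(-490824) = 3*(-1/490824) = -1/163608 ≈ -6.1122e-6)
-46161/Z + b(687)/227462 = -46161/(-1/163608) - 4/1661/227462 = -46161*(-163608) - 4/1661*1/227462 = 7552308888 - 2/188907191 = 1426685457596413606/188907191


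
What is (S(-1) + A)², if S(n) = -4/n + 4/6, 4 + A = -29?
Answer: 7225/9 ≈ 802.78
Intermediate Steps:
A = -33 (A = -4 - 29 = -33)
S(n) = ⅔ - 4/n (S(n) = -4/n + 4*(⅙) = -4/n + ⅔ = ⅔ - 4/n)
(S(-1) + A)² = ((⅔ - 4/(-1)) - 33)² = ((⅔ - 4*(-1)) - 33)² = ((⅔ + 4) - 33)² = (14/3 - 33)² = (-85/3)² = 7225/9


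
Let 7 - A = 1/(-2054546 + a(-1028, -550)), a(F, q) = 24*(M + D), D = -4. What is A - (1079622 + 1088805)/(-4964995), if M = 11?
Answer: 75854609175171/10199976498110 ≈ 7.4367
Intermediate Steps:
a(F, q) = 168 (a(F, q) = 24*(11 - 4) = 24*7 = 168)
A = 14380647/2054378 (A = 7 - 1/(-2054546 + 168) = 7 - 1/(-2054378) = 7 - 1*(-1/2054378) = 7 + 1/2054378 = 14380647/2054378 ≈ 7.0000)
A - (1079622 + 1088805)/(-4964995) = 14380647/2054378 - (1079622 + 1088805)/(-4964995) = 14380647/2054378 - 2168427*(-1)/4964995 = 14380647/2054378 - 1*(-2168427/4964995) = 14380647/2054378 + 2168427/4964995 = 75854609175171/10199976498110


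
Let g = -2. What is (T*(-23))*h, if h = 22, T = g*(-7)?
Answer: -7084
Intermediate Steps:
T = 14 (T = -2*(-7) = 14)
(T*(-23))*h = (14*(-23))*22 = -322*22 = -7084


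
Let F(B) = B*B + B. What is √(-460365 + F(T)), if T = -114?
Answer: I*√447483 ≈ 668.94*I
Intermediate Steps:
F(B) = B + B² (F(B) = B² + B = B + B²)
√(-460365 + F(T)) = √(-460365 - 114*(1 - 114)) = √(-460365 - 114*(-113)) = √(-460365 + 12882) = √(-447483) = I*√447483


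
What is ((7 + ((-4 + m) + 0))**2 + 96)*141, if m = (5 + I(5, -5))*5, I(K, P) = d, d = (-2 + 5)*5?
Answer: 1509405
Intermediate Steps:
d = 15 (d = 3*5 = 15)
I(K, P) = 15
m = 100 (m = (5 + 15)*5 = 20*5 = 100)
((7 + ((-4 + m) + 0))**2 + 96)*141 = ((7 + ((-4 + 100) + 0))**2 + 96)*141 = ((7 + (96 + 0))**2 + 96)*141 = ((7 + 96)**2 + 96)*141 = (103**2 + 96)*141 = (10609 + 96)*141 = 10705*141 = 1509405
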